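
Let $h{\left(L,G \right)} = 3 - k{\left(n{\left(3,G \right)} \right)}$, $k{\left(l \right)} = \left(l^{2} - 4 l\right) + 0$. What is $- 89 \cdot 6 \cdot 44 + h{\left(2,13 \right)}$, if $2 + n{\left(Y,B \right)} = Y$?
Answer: $-23490$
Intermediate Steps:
$n{\left(Y,B \right)} = -2 + Y$
$k{\left(l \right)} = l^{2} - 4 l$
$h{\left(L,G \right)} = 6$ ($h{\left(L,G \right)} = 3 - \left(-2 + 3\right) \left(-4 + \left(-2 + 3\right)\right) = 3 - 1 \left(-4 + 1\right) = 3 - 1 \left(-3\right) = 3 - -3 = 3 + 3 = 6$)
$- 89 \cdot 6 \cdot 44 + h{\left(2,13 \right)} = - 89 \cdot 6 \cdot 44 + 6 = \left(-89\right) 264 + 6 = -23496 + 6 = -23490$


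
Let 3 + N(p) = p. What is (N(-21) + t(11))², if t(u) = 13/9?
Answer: 41209/81 ≈ 508.75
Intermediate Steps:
N(p) = -3 + p
t(u) = 13/9 (t(u) = 13*(⅑) = 13/9)
(N(-21) + t(11))² = ((-3 - 21) + 13/9)² = (-24 + 13/9)² = (-203/9)² = 41209/81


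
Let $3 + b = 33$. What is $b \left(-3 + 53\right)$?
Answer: $1500$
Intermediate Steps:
$b = 30$ ($b = -3 + 33 = 30$)
$b \left(-3 + 53\right) = 30 \left(-3 + 53\right) = 30 \cdot 50 = 1500$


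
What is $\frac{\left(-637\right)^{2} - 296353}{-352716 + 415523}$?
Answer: $\frac{109416}{62807} \approx 1.7421$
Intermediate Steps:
$\frac{\left(-637\right)^{2} - 296353}{-352716 + 415523} = \frac{405769 - 296353}{62807} = 109416 \cdot \frac{1}{62807} = \frac{109416}{62807}$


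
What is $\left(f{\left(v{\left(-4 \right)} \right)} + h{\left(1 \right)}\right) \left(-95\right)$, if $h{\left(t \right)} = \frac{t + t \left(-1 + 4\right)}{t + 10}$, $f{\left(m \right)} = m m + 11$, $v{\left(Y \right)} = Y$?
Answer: $- \frac{28595}{11} \approx -2599.5$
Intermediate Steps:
$f{\left(m \right)} = 11 + m^{2}$ ($f{\left(m \right)} = m^{2} + 11 = 11 + m^{2}$)
$h{\left(t \right)} = \frac{4 t}{10 + t}$ ($h{\left(t \right)} = \frac{t + t 3}{10 + t} = \frac{t + 3 t}{10 + t} = \frac{4 t}{10 + t}$)
$\left(f{\left(v{\left(-4 \right)} \right)} + h{\left(1 \right)}\right) \left(-95\right) = \left(\left(11 + \left(-4\right)^{2}\right) + 4 \cdot 1 \frac{1}{10 + 1}\right) \left(-95\right) = \left(\left(11 + 16\right) + 4 \cdot 1 \cdot \frac{1}{11}\right) \left(-95\right) = \left(27 + 4 \cdot 1 \cdot \frac{1}{11}\right) \left(-95\right) = \left(27 + \frac{4}{11}\right) \left(-95\right) = \frac{301}{11} \left(-95\right) = - \frac{28595}{11}$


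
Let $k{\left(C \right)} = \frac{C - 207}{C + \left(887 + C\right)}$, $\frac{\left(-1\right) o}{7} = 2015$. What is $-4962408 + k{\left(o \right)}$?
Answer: $- \frac{135587859472}{27323} \approx -4.9624 \cdot 10^{6}$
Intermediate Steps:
$o = -14105$ ($o = \left(-7\right) 2015 = -14105$)
$k{\left(C \right)} = \frac{-207 + C}{887 + 2 C}$
$-4962408 + k{\left(o \right)} = -4962408 + \frac{-207 - 14105}{887 + 2 \left(-14105\right)} = -4962408 + \frac{1}{887 - 28210} \left(-14312\right) = -4962408 + \frac{1}{-27323} \left(-14312\right) = -4962408 - - \frac{14312}{27323} = -4962408 + \frac{14312}{27323} = - \frac{135587859472}{27323}$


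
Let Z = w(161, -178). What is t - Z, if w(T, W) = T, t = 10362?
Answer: 10201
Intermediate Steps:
Z = 161
t - Z = 10362 - 1*161 = 10362 - 161 = 10201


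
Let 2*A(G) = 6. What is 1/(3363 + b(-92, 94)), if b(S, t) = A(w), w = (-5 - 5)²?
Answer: 1/3366 ≈ 0.00029709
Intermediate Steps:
w = 100 (w = (-10)² = 100)
A(G) = 3 (A(G) = (½)*6 = 3)
b(S, t) = 3
1/(3363 + b(-92, 94)) = 1/(3363 + 3) = 1/3366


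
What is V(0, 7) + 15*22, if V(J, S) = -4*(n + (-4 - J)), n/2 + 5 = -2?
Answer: 402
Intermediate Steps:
n = -14 (n = -10 + 2*(-2) = -10 - 4 = -14)
V(J, S) = 72 + 4*J (V(J, S) = -4*(-14 + (-4 - J)) = -4*(-18 - J) = 72 + 4*J)
V(0, 7) + 15*22 = (72 + 4*0) + 15*22 = (72 + 0) + 330 = 72 + 330 = 402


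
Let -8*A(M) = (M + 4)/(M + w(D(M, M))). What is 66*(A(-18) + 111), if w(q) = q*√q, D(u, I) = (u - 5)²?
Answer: 178007379/24298 ≈ 7326.0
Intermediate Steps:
D(u, I) = (-5 + u)²
w(q) = q^(3/2)
A(M) = -(4 + M)/(8*(M + ((-5 + M)²)^(3/2))) (A(M) = -(M + 4)/(8*(M + ((-5 + M)²)^(3/2))) = -(4 + M)/(8*(M + ((-5 + M)²)^(3/2))))
66*(A(-18) + 111) = 66*((-4 - 1*(-18))/(8*(-18 + ((-5 - 18)²)^(3/2))) + 111) = 66*((-4 + 18)/(8*(-18 + ((-23)²)^(3/2))) + 111) = 66*((⅛)*14/(-18 + 529^(3/2)) + 111) = 66*((⅛)*14/(-18 + 12167) + 111) = 66*((⅛)*14/12149 + 111) = 66*((⅛)*(1/12149)*14 + 111) = 66*(7/48596 + 111) = 66*(5394163/48596) = 178007379/24298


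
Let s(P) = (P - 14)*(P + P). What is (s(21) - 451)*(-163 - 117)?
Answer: 43960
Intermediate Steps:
s(P) = 2*P*(-14 + P) (s(P) = (-14 + P)*(2*P) = 2*P*(-14 + P))
(s(21) - 451)*(-163 - 117) = (2*21*(-14 + 21) - 451)*(-163 - 117) = (2*21*7 - 451)*(-280) = (294 - 451)*(-280) = -157*(-280) = 43960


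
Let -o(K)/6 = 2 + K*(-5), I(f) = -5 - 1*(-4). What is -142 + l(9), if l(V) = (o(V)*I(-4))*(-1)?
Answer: 116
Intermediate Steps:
I(f) = -1 (I(f) = -5 + 4 = -1)
o(K) = -12 + 30*K (o(K) = -6*(2 + K*(-5)) = -6*(2 - 5*K) = -12 + 30*K)
l(V) = -12 + 30*V (l(V) = ((-12 + 30*V)*(-1))*(-1) = (12 - 30*V)*(-1) = -12 + 30*V)
-142 + l(9) = -142 + (-12 + 30*9) = -142 + (-12 + 270) = -142 + 258 = 116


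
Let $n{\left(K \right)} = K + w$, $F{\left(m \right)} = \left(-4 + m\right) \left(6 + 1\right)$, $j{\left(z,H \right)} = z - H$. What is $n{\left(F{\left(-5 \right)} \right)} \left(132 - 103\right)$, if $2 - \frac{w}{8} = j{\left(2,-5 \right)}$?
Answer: $-2987$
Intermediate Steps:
$w = -40$ ($w = 16 - 8 \left(2 - -5\right) = 16 - 8 \left(2 + 5\right) = 16 - 56 = -40$)
$F{\left(m \right)} = -28 + 7 m$ ($F{\left(m \right)} = \left(-4 + m\right) 7 = -28 + 7 m$)
$n{\left(K \right)} = -40 + K$ ($n{\left(K \right)} = K - 40 = -40 + K$)
$n{\left(F{\left(-5 \right)} \right)} \left(132 - 103\right) = \left(-40 + \left(-28 + 7 \left(-5\right)\right)\right) \left(132 - 103\right) = \left(-40 - 63\right) 29 = \left(-103\right) 29 = -2987$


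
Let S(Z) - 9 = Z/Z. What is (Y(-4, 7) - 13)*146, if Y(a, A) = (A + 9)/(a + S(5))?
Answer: -4526/3 ≈ -1508.7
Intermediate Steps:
S(Z) = 10 (S(Z) = 9 + Z/Z = 9 + 1 = 10)
Y(a, A) = (9 + A)/(10 + a) (Y(a, A) = (A + 9)/(a + 10) = (9 + A)/(10 + a))
(Y(-4, 7) - 13)*146 = ((9 + 7)/(10 - 4) - 13)*146 = (16/6 - 13)*146 = ((⅙)*16 - 13)*146 = (8/3 - 13)*146 = -31/3*146 = -4526/3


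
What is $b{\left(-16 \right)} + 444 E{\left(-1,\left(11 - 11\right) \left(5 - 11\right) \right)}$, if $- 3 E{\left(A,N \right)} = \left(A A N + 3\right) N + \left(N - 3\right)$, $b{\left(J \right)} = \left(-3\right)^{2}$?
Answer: $453$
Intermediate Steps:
$b{\left(J \right)} = 9$
$E{\left(A,N \right)} = 1 - \frac{N}{3} - \frac{N \left(3 + N A^{2}\right)}{3}$ ($E{\left(A,N \right)} = - \frac{\left(A A N + 3\right) N + \left(N - 3\right)}{3} = - \frac{\left(A^{2} N + 3\right) N + \left(-3 + N\right)}{3} = - \frac{\left(N A^{2} + 3\right) N + \left(-3 + N\right)}{3} = - \frac{\left(3 + N A^{2}\right) N + \left(-3 + N\right)}{3} = - \frac{N \left(3 + N A^{2}\right) + \left(-3 + N\right)}{3} = - \frac{-3 + N + N \left(3 + N A^{2}\right)}{3} = 1 - \frac{N}{3} - \frac{N \left(3 + N A^{2}\right)}{3}$)
$b{\left(-16 \right)} + 444 E{\left(-1,\left(11 - 11\right) \left(5 - 11\right) \right)} = 9 + 444 \left(1 - \frac{4 \left(11 - 11\right) \left(5 - 11\right)}{3} - \frac{\left(-1\right)^{2} \left(\left(11 - 11\right) \left(5 - 11\right)\right)^{2}}{3}\right) = 9 + 444 \left(1 - \frac{4 \cdot 0 \left(-6\right)}{3} - \frac{\left(0 \left(-6\right)\right)^{2}}{3}\right) = 9 + 444 \left(1 - 0 - \frac{0^{2}}{3}\right) = 9 + 444 \left(1 + 0 - \frac{1}{3} \cdot 0\right) = 9 + 444 \left(1 + 0 + 0\right) = 9 + 444 \cdot 1 = 9 + 444 = 453$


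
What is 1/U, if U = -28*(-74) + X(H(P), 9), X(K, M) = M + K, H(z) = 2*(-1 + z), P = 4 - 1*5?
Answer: 1/2077 ≈ 0.00048146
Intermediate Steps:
P = -1 (P = 4 - 5 = -1)
H(z) = -2 + 2*z
X(K, M) = K + M
U = 2077 (U = -28*(-74) + ((-2 + 2*(-1)) + 9) = 2072 + ((-2 - 2) + 9) = 2072 + (-4 + 9) = 2072 + 5 = 2077)
1/U = 1/2077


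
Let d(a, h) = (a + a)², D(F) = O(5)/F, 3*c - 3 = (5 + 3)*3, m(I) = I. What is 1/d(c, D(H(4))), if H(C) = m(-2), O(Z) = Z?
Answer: 1/324 ≈ 0.0030864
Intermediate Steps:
H(C) = -2
c = 9 (c = 1 + ((5 + 3)*3)/3 = 1 + (8*3)/3 = 1 + (⅓)*24 = 1 + 8 = 9)
D(F) = 5/F
d(a, h) = 4*a² (d(a, h) = (2*a)² = 4*a²)
1/d(c, D(H(4))) = 1/(4*9²) = 1/(4*81) = 1/324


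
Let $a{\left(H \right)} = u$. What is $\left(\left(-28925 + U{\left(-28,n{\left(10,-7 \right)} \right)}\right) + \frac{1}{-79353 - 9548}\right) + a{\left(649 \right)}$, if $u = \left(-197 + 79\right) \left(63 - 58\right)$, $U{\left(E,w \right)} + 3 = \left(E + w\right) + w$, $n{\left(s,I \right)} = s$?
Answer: $- \frac{2624890927}{88901} \approx -29526.0$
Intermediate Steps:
$U{\left(E,w \right)} = -3 + E + 2 w$ ($U{\left(E,w \right)} = -3 + \left(\left(E + w\right) + w\right) = -3 + \left(E + 2 w\right) = -3 + E + 2 w$)
$u = -590$ ($u = \left(-118\right) 5 = -590$)
$a{\left(H \right)} = -590$
$\left(\left(-28925 + U{\left(-28,n{\left(10,-7 \right)} \right)}\right) + \frac{1}{-79353 - 9548}\right) + a{\left(649 \right)} = \left(\left(-28925 - 11\right) + \frac{1}{-79353 - 9548}\right) - 590 = \left(\left(-28925 - 11\right) + \frac{1}{-88901}\right) - 590 = \left(\left(-28925 - 11\right) - \frac{1}{88901}\right) - 590 = \left(-28936 - \frac{1}{88901}\right) - 590 = - \frac{2572439337}{88901} - 590 = - \frac{2624890927}{88901}$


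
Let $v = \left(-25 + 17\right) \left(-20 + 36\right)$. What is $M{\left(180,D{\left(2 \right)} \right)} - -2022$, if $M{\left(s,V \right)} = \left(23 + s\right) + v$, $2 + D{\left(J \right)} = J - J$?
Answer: $2097$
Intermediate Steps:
$D{\left(J \right)} = -2$ ($D{\left(J \right)} = -2 + \left(J - J\right) = -2 + 0 = -2$)
$v = -128$ ($v = \left(-8\right) 16 = -128$)
$M{\left(s,V \right)} = -105 + s$ ($M{\left(s,V \right)} = \left(23 + s\right) - 128 = -105 + s$)
$M{\left(180,D{\left(2 \right)} \right)} - -2022 = \left(-105 + 180\right) - -2022 = 75 + 2022 = 2097$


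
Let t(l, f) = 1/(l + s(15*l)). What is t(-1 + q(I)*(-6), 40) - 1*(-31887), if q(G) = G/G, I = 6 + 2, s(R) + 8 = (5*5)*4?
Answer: 2710396/85 ≈ 31887.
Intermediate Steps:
s(R) = 92 (s(R) = -8 + (5*5)*4 = -8 + 25*4 = -8 + 100 = 92)
I = 8
q(G) = 1
t(l, f) = 1/(92 + l) (t(l, f) = 1/(l + 92) = 1/(92 + l))
t(-1 + q(I)*(-6), 40) - 1*(-31887) = 1/(92 + (-1 + 1*(-6))) - 1*(-31887) = 1/(92 + (-1 - 6)) + 31887 = 1/(92 - 7) + 31887 = 1/85 + 31887 = 2710396/85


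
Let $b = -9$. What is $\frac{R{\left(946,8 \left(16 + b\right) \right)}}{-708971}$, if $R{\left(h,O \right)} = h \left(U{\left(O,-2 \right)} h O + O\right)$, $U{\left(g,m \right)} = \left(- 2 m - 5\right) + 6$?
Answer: $- \frac{250629456}{708971} \approx -353.51$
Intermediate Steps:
$U{\left(g,m \right)} = 1 - 2 m$ ($U{\left(g,m \right)} = \left(-5 - 2 m\right) + 6 = 1 - 2 m$)
$R{\left(h,O \right)} = h \left(O + 5 O h\right)$ ($R{\left(h,O \right)} = h \left(\left(1 - -4\right) h O + O\right) = h \left(\left(1 + 4\right) h O + O\right) = h \left(5 h O + O\right) = h \left(5 O h + O\right) = h \left(O + 5 O h\right)$)
$\frac{R{\left(946,8 \left(16 + b\right) \right)}}{-708971} = \frac{8 \left(16 - 9\right) 946 \left(1 + 5 \cdot 946\right)}{-708971} = 8 \cdot 7 \cdot 946 \left(1 + 4730\right) \left(- \frac{1}{708971}\right) = 56 \cdot 946 \cdot 4731 \left(- \frac{1}{708971}\right) = 250629456 \left(- \frac{1}{708971}\right) = - \frac{250629456}{708971}$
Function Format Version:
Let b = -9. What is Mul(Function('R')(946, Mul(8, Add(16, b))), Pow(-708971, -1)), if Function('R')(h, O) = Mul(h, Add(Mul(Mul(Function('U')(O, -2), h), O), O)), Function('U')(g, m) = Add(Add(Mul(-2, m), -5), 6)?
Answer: Rational(-250629456, 708971) ≈ -353.51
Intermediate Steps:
Function('U')(g, m) = Add(1, Mul(-2, m)) (Function('U')(g, m) = Add(Add(-5, Mul(-2, m)), 6) = Add(1, Mul(-2, m)))
Function('R')(h, O) = Mul(h, Add(O, Mul(5, O, h))) (Function('R')(h, O) = Mul(h, Add(Mul(Mul(Add(1, Mul(-2, -2)), h), O), O)) = Mul(h, Add(Mul(Mul(Add(1, 4), h), O), O)) = Mul(h, Add(Mul(Mul(5, h), O), O)) = Mul(h, Add(Mul(5, O, h), O)) = Mul(h, Add(O, Mul(5, O, h))))
Mul(Function('R')(946, Mul(8, Add(16, b))), Pow(-708971, -1)) = Mul(Mul(Mul(8, Add(16, -9)), 946, Add(1, Mul(5, 946))), Pow(-708971, -1)) = Mul(Mul(Mul(8, 7), 946, Add(1, 4730)), Rational(-1, 708971)) = Mul(Mul(56, 946, 4731), Rational(-1, 708971)) = Mul(250629456, Rational(-1, 708971)) = Rational(-250629456, 708971)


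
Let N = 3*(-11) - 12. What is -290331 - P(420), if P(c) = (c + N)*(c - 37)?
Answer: -433956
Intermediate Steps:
N = -45 (N = -33 - 12 = -45)
P(c) = (-45 + c)*(-37 + c) (P(c) = (c - 45)*(c - 37) = (-45 + c)*(-37 + c))
-290331 - P(420) = -290331 - (1665 + 420² - 82*420) = -290331 - (1665 + 176400 - 34440) = -290331 - 1*143625 = -290331 - 143625 = -433956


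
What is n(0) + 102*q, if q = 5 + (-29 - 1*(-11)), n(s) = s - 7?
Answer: -1333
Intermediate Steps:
n(s) = -7 + s
q = -13 (q = 5 + (-29 + 11) = 5 - 18 = -13)
n(0) + 102*q = (-7 + 0) + 102*(-13) = -7 - 1326 = -1333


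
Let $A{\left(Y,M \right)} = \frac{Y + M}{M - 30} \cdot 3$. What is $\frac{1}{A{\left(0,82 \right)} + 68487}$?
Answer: $\frac{26}{1780785} \approx 1.46 \cdot 10^{-5}$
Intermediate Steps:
$A{\left(Y,M \right)} = \frac{3 \left(M + Y\right)}{-30 + M}$ ($A{\left(Y,M \right)} = \frac{M + Y}{-30 + M} 3 = \frac{3 \left(M + Y\right)}{-30 + M}$)
$\frac{1}{A{\left(0,82 \right)} + 68487} = \frac{1}{\frac{3 \left(82 + 0\right)}{-30 + 82} + 68487} = \frac{1}{3 \cdot \frac{1}{52} \cdot 82 + 68487} = \frac{1}{\frac{123}{26} + 68487} = \frac{1}{\frac{1780785}{26}} = \frac{26}{1780785}$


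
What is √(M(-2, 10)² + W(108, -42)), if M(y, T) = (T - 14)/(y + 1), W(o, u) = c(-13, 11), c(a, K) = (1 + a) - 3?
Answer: 1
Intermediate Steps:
c(a, K) = -2 + a
W(o, u) = -15 (W(o, u) = -2 - 13 = -15)
M(y, T) = (-14 + T)/(1 + y)
√(M(-2, 10)² + W(108, -42)) = √(((-14 + 10)/(1 - 2))² - 15) = √((-4/(-1))² - 15) = √((-1*(-4))² - 15) = √(4² - 15) = √(16 - 15) = √1 = 1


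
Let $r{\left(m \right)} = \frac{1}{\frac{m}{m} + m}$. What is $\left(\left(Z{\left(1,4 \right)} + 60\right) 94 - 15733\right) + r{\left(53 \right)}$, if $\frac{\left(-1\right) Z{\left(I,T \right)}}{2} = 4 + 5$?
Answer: $- \frac{636389}{54} \approx -11785.0$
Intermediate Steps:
$Z{\left(I,T \right)} = -18$ ($Z{\left(I,T \right)} = - 2 \left(4 + 5\right) = \left(-2\right) 9 = -18$)
$r{\left(m \right)} = \frac{1}{1 + m}$
$\left(\left(Z{\left(1,4 \right)} + 60\right) 94 - 15733\right) + r{\left(53 \right)} = \left(\left(-18 + 60\right) 94 - 15733\right) + \frac{1}{1 + 53} = \left(42 \cdot 94 - 15733\right) + \frac{1}{54} = \left(3948 - 15733\right) + \frac{1}{54} = -11785 + \frac{1}{54} = - \frac{636389}{54}$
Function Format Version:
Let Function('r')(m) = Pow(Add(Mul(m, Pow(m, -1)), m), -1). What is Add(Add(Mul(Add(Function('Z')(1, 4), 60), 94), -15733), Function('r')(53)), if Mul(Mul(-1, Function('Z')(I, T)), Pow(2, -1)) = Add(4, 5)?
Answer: Rational(-636389, 54) ≈ -11785.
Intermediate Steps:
Function('Z')(I, T) = -18 (Function('Z')(I, T) = Mul(-2, Add(4, 5)) = Mul(-2, 9) = -18)
Function('r')(m) = Pow(Add(1, m), -1)
Add(Add(Mul(Add(Function('Z')(1, 4), 60), 94), -15733), Function('r')(53)) = Add(Add(Mul(Add(-18, 60), 94), -15733), Pow(Add(1, 53), -1)) = Add(Add(Mul(42, 94), -15733), Pow(54, -1)) = Add(Add(3948, -15733), Rational(1, 54)) = Add(-11785, Rational(1, 54)) = Rational(-636389, 54)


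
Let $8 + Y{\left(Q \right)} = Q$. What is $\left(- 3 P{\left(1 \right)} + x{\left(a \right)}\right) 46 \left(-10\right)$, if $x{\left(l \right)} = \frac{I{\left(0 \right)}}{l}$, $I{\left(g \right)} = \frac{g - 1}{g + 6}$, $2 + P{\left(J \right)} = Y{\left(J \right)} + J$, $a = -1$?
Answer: $- \frac{33350}{3} \approx -11117.0$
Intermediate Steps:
$Y{\left(Q \right)} = -8 + Q$
$P{\left(J \right)} = -10 + 2 J$ ($P{\left(J \right)} = -2 + \left(\left(-8 + J\right) + J\right) = -2 + \left(-8 + 2 J\right) = -10 + 2 J$)
$I{\left(g \right)} = \frac{-1 + g}{6 + g}$
$x{\left(l \right)} = - \frac{1}{6 l}$ ($x{\left(l \right)} = \frac{\frac{1}{6 + 0} \left(-1 + 0\right)}{l} = \frac{\frac{1}{6} \left(-1\right)}{l} = - \frac{1}{6 l}$)
$\left(- 3 P{\left(1 \right)} + x{\left(a \right)}\right) 46 \left(-10\right) = \left(- 3 \left(-10 + 2 \cdot 1\right) - \frac{1}{6 \left(-1\right)}\right) 46 \left(-10\right) = \left(- 3 \left(-10 + 2\right) - - \frac{1}{6}\right) 46 \left(-10\right) = \left(\left(-3\right) \left(-8\right) + \frac{1}{6}\right) 46 \left(-10\right) = \left(24 + \frac{1}{6}\right) 46 \left(-10\right) = \frac{145}{6} \cdot 46 \left(-10\right) = \frac{3335}{3} \left(-10\right) = - \frac{33350}{3}$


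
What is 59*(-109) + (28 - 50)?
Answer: -6453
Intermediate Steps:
59*(-109) + (28 - 50) = -6431 - 22 = -6453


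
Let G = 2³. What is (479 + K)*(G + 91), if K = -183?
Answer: 29304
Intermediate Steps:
G = 8
(479 + K)*(G + 91) = (479 - 183)*(8 + 91) = 296*99 = 29304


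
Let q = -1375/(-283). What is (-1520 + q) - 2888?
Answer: -1246089/283 ≈ -4403.1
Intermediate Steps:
q = 1375/283 (q = -1375*(-1/283) = 1375/283 ≈ 4.8587)
(-1520 + q) - 2888 = (-1520 + 1375/283) - 2888 = -428785/283 - 2888 = -1246089/283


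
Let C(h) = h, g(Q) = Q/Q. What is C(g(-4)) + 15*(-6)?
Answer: -89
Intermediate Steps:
g(Q) = 1
C(g(-4)) + 15*(-6) = 1 + 15*(-6) = 1 - 90 = -89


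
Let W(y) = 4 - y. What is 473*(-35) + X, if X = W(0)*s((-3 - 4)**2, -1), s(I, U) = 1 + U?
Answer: -16555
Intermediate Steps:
X = 0 (X = (4 - 1*0)*(1 - 1) = (4 + 0)*0 = 4*0 = 0)
473*(-35) + X = 473*(-35) + 0 = -16555 + 0 = -16555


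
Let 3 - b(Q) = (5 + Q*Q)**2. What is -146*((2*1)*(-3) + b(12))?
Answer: 3241784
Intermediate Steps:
b(Q) = 3 - (5 + Q**2)**2 (b(Q) = 3 - (5 + Q*Q)**2 = 3 - (5 + Q**2)**2)
-146*((2*1)*(-3) + b(12)) = -146*((2*1)*(-3) + (3 - (5 + 12**2)**2)) = -146*(2*(-3) + (3 - (5 + 144)**2)) = -146*(-6 + (3 - 1*149**2)) = -146*(-6 + (3 - 1*22201)) = -146*(-6 + (3 - 22201)) = -146*(-6 - 22198) = -146*(-22204) = 3241784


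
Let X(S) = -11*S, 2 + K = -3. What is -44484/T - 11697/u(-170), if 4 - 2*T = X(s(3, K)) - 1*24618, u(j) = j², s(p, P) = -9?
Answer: -2858020731/708714700 ≈ -4.0327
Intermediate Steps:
K = -5 (K = -2 - 3 = -5)
T = 24523/2 (T = 2 - (-11*(-9) - 1*24618)/2 = 2 - (99 - 24618)/2 = 2 - ½*(-24519) = 2 + 24519/2 = 24523/2 ≈ 12262.)
-44484/T - 11697/u(-170) = -44484/24523/2 - 11697/((-170)²) = -44484*2/24523 - 11697/28900 = -88968/24523 - 11697*1/28900 = -88968/24523 - 11697/28900 = -2858020731/708714700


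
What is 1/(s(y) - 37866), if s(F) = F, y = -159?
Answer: -1/38025 ≈ -2.6298e-5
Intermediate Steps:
1/(s(y) - 37866) = 1/(-159 - 37866) = 1/(-38025) = -1/38025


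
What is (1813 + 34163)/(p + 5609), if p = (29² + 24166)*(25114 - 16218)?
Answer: 35976/222467881 ≈ 0.00016171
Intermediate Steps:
p = 222462272 (p = (841 + 24166)*8896 = 25007*8896 = 222462272)
(1813 + 34163)/(p + 5609) = (1813 + 34163)/(222462272 + 5609) = 35976/222467881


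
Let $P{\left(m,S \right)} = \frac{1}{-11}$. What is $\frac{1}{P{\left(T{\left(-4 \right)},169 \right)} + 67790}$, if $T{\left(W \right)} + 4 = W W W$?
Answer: $\frac{11}{745689} \approx 1.4751 \cdot 10^{-5}$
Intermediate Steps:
$T{\left(W \right)} = -4 + W^{3}$ ($T{\left(W \right)} = -4 + W W W = -4 + W^{2} W = -4 + W^{3}$)
$P{\left(m,S \right)} = - \frac{1}{11}$
$\frac{1}{P{\left(T{\left(-4 \right)},169 \right)} + 67790} = \frac{1}{- \frac{1}{11} + 67790} = \frac{1}{\frac{745689}{11}} = \frac{11}{745689}$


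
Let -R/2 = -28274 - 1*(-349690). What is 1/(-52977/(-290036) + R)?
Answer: -290036/186444368975 ≈ -1.5556e-6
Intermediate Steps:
R = -642832 (R = -2*(-28274 - 1*(-349690)) = -2*(-28274 + 349690) = -2*321416 = -642832)
1/(-52977/(-290036) + R) = 1/(-52977/(-290036) - 642832) = 1/(-52977*(-1/290036) - 642832) = 1/(52977/290036 - 642832) = 1/(-186444368975/290036) = -290036/186444368975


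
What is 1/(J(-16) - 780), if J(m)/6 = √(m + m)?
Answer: -65/50796 - I*√2/25398 ≈ -0.0012796 - 5.5682e-5*I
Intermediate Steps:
J(m) = 6*√2*√m (J(m) = 6*√(m + m) = 6*√(2*m) = 6*(√2*√m) = 6*√2*√m)
1/(J(-16) - 780) = 1/(6*√2*√(-16) - 780) = 1/(6*√2*(4*I) - 780) = 1/(24*I*√2 - 780) = 1/(-780 + 24*I*√2)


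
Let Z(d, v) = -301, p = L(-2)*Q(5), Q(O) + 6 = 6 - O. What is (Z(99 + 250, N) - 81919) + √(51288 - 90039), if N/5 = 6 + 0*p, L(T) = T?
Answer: -82220 + I*√38751 ≈ -82220.0 + 196.85*I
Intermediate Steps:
Q(O) = -O (Q(O) = -6 + (6 - O) = -O)
p = 10 (p = -(-2)*5 = -2*(-5) = 10)
N = 30 (N = 5*(6 + 0*10) = 5*(6 + 0) = 5*6 = 30)
(Z(99 + 250, N) - 81919) + √(51288 - 90039) = (-301 - 81919) + √(51288 - 90039) = -82220 + √(-38751) = -82220 + I*√38751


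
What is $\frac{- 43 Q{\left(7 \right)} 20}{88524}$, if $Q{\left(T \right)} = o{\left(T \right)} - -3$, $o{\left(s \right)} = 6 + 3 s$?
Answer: $- \frac{2150}{7377} \approx -0.29145$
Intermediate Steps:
$Q{\left(T \right)} = 9 + 3 T$ ($Q{\left(T \right)} = \left(6 + 3 T\right) - -3 = \left(6 + 3 T\right) + 3 = 9 + 3 T$)
$\frac{- 43 Q{\left(7 \right)} 20}{88524} = \frac{- 43 \left(9 + 3 \cdot 7\right) 20}{88524} = - 43 \left(9 + 21\right) 20 \cdot \frac{1}{88524} = \left(-43\right) 30 \cdot 20 \cdot \frac{1}{88524} = \left(-1290\right) 20 \cdot \frac{1}{88524} = \left(-25800\right) \frac{1}{88524} = - \frac{2150}{7377}$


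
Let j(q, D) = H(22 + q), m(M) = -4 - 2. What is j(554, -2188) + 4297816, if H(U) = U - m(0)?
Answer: 4298398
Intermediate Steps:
m(M) = -6
H(U) = 6 + U (H(U) = U - 1*(-6) = U + 6 = 6 + U)
j(q, D) = 28 + q (j(q, D) = 6 + (22 + q) = 28 + q)
j(554, -2188) + 4297816 = (28 + 554) + 4297816 = 582 + 4297816 = 4298398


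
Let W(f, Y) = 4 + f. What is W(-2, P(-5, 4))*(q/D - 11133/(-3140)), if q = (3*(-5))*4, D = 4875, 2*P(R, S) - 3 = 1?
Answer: 721133/102050 ≈ 7.0665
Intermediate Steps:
P(R, S) = 2 (P(R, S) = 3/2 + (1/2)*1 = 3/2 + 1/2 = 2)
q = -60 (q = -15*4 = -60)
W(-2, P(-5, 4))*(q/D - 11133/(-3140)) = (4 - 2)*(-60/4875 - 11133/(-3140)) = 2*(-60*1/4875 - 11133*(-1/3140)) = 2*(-4/325 + 11133/3140) = 2*(721133/204100) = 721133/102050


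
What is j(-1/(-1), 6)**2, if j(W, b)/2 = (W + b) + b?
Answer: 676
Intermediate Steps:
j(W, b) = 2*W + 4*b (j(W, b) = 2*((W + b) + b) = 2*(W + 2*b) = 2*W + 4*b)
j(-1/(-1), 6)**2 = (2*(-1/(-1)) + 4*6)**2 = (2*(-1*(-1)) + 24)**2 = (2*1 + 24)**2 = (2 + 24)**2 = 26**2 = 676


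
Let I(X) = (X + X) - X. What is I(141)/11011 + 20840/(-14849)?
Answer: -227375531/163502339 ≈ -1.3907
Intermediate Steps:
I(X) = X (I(X) = 2*X - X = X)
I(141)/11011 + 20840/(-14849) = 141/11011 + 20840/(-14849) = 141*(1/11011) + 20840*(-1/14849) = 141/11011 - 20840/14849 = -227375531/163502339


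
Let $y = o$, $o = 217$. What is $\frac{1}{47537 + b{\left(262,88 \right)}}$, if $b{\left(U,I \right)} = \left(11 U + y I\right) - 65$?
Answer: $\frac{1}{69450} \approx 1.4399 \cdot 10^{-5}$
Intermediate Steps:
$y = 217$
$b{\left(U,I \right)} = -65 + 11 U + 217 I$ ($b{\left(U,I \right)} = \left(11 U + 217 I\right) - 65 = -65 + 11 U + 217 I$)
$\frac{1}{47537 + b{\left(262,88 \right)}} = \frac{1}{47537 + \left(-65 + 11 \cdot 262 + 217 \cdot 88\right)} = \frac{1}{47537 + \left(-65 + 2882 + 19096\right)} = \frac{1}{47537 + 21913} = \frac{1}{69450}$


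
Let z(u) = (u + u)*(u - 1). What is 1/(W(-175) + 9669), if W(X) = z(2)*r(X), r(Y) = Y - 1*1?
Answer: 1/8965 ≈ 0.00011154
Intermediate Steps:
r(Y) = -1 + Y (r(Y) = Y - 1 = -1 + Y)
z(u) = 2*u*(-1 + u) (z(u) = (2*u)*(-1 + u) = 2*u*(-1 + u))
W(X) = -4 + 4*X (W(X) = (2*2*(-1 + 2))*(-1 + X) = (2*2*1)*(-1 + X) = 4*(-1 + X) = -4 + 4*X)
1/(W(-175) + 9669) = 1/((-4 + 4*(-175)) + 9669) = 1/((-4 - 700) + 9669) = 1/(-704 + 9669) = 1/8965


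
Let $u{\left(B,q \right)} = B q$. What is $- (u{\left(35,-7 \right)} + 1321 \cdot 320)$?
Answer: $-422475$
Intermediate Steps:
$- (u{\left(35,-7 \right)} + 1321 \cdot 320) = - (35 \left(-7\right) + 1321 \cdot 320) = - (-245 + 422720) = \left(-1\right) 422475 = -422475$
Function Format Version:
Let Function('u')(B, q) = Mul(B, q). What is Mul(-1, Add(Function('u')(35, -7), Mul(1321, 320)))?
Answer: -422475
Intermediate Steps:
Mul(-1, Add(Function('u')(35, -7), Mul(1321, 320))) = Mul(-1, Add(Mul(35, -7), Mul(1321, 320))) = Mul(-1, Add(-245, 422720)) = Mul(-1, 422475) = -422475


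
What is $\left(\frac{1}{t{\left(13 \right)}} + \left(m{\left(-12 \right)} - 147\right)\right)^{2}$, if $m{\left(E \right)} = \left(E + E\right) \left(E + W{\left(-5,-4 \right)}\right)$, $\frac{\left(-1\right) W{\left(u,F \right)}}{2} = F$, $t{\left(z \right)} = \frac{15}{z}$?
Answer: $\frac{565504}{225} \approx 2513.4$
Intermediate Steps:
$W{\left(u,F \right)} = - 2 F$
$m{\left(E \right)} = 2 E \left(8 + E\right)$ ($m{\left(E \right)} = \left(E + E\right) \left(E - -8\right) = 2 E \left(E + 8\right) = 2 E \left(8 + E\right)$)
$\left(\frac{1}{t{\left(13 \right)}} + \left(m{\left(-12 \right)} - 147\right)\right)^{2} = \left(\frac{1}{15 \cdot \frac{1}{13}} - \left(147 + 24 \left(8 - 12\right)\right)\right)^{2} = \left(\frac{1}{15 \cdot \frac{1}{13}} - \left(147 + 24 \left(-4\right)\right)\right)^{2} = \left(\frac{1}{\frac{15}{13}} + \left(96 - 147\right)\right)^{2} = \left(\frac{13}{15} - 51\right)^{2} = \left(- \frac{752}{15}\right)^{2} = \frac{565504}{225}$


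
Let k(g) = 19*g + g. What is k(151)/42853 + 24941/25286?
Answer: 1145160393/1083580958 ≈ 1.0568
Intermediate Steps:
k(g) = 20*g
k(151)/42853 + 24941/25286 = (20*151)/42853 + 24941/25286 = 3020*(1/42853) + 24941*(1/25286) = 3020/42853 + 24941/25286 = 1145160393/1083580958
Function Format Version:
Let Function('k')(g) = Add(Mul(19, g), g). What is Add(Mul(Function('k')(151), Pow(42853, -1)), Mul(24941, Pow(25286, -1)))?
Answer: Rational(1145160393, 1083580958) ≈ 1.0568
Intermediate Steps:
Function('k')(g) = Mul(20, g)
Add(Mul(Function('k')(151), Pow(42853, -1)), Mul(24941, Pow(25286, -1))) = Add(Mul(Mul(20, 151), Pow(42853, -1)), Mul(24941, Pow(25286, -1))) = Add(Mul(3020, Rational(1, 42853)), Mul(24941, Rational(1, 25286))) = Add(Rational(3020, 42853), Rational(24941, 25286)) = Rational(1145160393, 1083580958)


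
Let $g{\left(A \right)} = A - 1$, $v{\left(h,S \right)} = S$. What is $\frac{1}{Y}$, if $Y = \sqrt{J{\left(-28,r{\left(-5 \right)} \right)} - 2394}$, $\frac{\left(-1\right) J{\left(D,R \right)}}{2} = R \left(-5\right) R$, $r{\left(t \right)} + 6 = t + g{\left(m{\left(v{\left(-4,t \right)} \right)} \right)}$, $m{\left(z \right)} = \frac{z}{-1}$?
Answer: $- \frac{i \sqrt{119}}{476} \approx - 0.022917 i$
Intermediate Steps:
$m{\left(z \right)} = - z$ ($m{\left(z \right)} = z \left(-1\right) = - z$)
$g{\left(A \right)} = -1 + A$
$r{\left(t \right)} = -7$ ($r{\left(t \right)} = -6 + \left(t - \left(1 + t\right)\right) = -6 - 1 = -7$)
$J{\left(D,R \right)} = 10 R^{2}$ ($J{\left(D,R \right)} = - 2 R \left(-5\right) R = - 2 - 5 R R = - 2 \left(- 5 R^{2}\right) = 10 R^{2}$)
$Y = 4 i \sqrt{119}$ ($Y = \sqrt{10 \left(-7\right)^{2} - 2394} = \sqrt{10 \cdot 49 - 2394} = \sqrt{490 - 2394} = \sqrt{-1904} = 4 i \sqrt{119} \approx 43.635 i$)
$\frac{1}{Y} = \frac{1}{4 i \sqrt{119}} = - \frac{i \sqrt{119}}{476}$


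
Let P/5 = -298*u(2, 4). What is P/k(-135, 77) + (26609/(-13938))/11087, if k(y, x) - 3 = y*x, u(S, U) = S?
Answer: 3196004758/11151958733 ≈ 0.28659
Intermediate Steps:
k(y, x) = 3 + x*y (k(y, x) = 3 + y*x = 3 + x*y)
P = -2980 (P = 5*(-298*2) = 5*(-596) = -2980)
P/k(-135, 77) + (26609/(-13938))/11087 = -2980/(3 + 77*(-135)) + (26609/(-13938))/11087 = -2980/(3 - 10395) + (26609*(-1/13938))*(1/11087) = -2980/(-10392) - 26609/13938*1/11087 = -2980*(-1/10392) - 26609/154530606 = 745/2598 - 26609/154530606 = 3196004758/11151958733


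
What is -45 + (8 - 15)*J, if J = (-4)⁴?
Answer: -1837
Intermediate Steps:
J = 256
-45 + (8 - 15)*J = -45 + (8 - 15)*256 = -45 - 7*256 = -45 - 1792 = -1837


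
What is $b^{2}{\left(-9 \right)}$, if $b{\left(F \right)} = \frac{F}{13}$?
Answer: $\frac{81}{169} \approx 0.47929$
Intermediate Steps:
$b{\left(F \right)} = \frac{F}{13}$ ($b{\left(F \right)} = F \frac{1}{13} = \frac{F}{13}$)
$b^{2}{\left(-9 \right)} = \left(\frac{1}{13} \left(-9\right)\right)^{2} = \left(- \frac{9}{13}\right)^{2} = \frac{81}{169}$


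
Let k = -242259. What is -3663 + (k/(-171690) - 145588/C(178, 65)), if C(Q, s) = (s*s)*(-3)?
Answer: -529549788047/145078050 ≈ -3650.1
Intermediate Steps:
C(Q, s) = -3*s² (C(Q, s) = s²*(-3) = -3*s²)
-3663 + (k/(-171690) - 145588/C(178, 65)) = -3663 + (-242259/(-171690) - 145588/((-3*65²))) = -3663 + (-242259*(-1/171690) - 145588/((-3*4225))) = -3663 + (80753/57230 - 145588/(-12675)) = -3663 + (80753/57230 - 145588*(-1/12675)) = -3663 + (80753/57230 + 145588/12675) = -3663 + 1871109103/145078050 = -529549788047/145078050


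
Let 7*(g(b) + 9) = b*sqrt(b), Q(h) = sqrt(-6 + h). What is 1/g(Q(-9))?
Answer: 7/(-63 + 15**(3/4)*I**(3/2)) ≈ -0.10172 - 0.0080165*I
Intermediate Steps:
g(b) = -9 + b**(3/2)/7 (g(b) = -9 + (b*sqrt(b))/7 = -9 + b**(3/2)/7)
1/g(Q(-9)) = 1/(-9 + (sqrt(-6 - 9))**(3/2)/7) = 1/(-9 + (sqrt(-15))**(3/2)/7) = 1/(-9 + (I*sqrt(15))**(3/2)/7) = 1/(-9 + (15**(3/4)*I**(3/2))/7) = 1/(-9 + 15**(3/4)*I**(3/2)/7)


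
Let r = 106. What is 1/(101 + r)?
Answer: 1/207 ≈ 0.0048309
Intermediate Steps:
1/(101 + r) = 1/(101 + 106) = 1/207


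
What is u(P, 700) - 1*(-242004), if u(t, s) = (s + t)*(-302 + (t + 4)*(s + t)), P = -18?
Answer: -6475696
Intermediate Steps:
u(t, s) = (-302 + (4 + t)*(s + t))*(s + t) (u(t, s) = (s + t)*(-302 + (4 + t)*(s + t)) = (-302 + (4 + t)*(s + t))*(s + t))
u(P, 700) - 1*(-242004) = ((-18)³ - 302*700 - 302*(-18) + 4*700² + 4*(-18)² - 18*700² + 2*700*(-18)² + 8*700*(-18)) - 1*(-242004) = (-5832 - 211400 + 5436 + 4*490000 + 4*324 - 18*490000 + 2*700*324 - 100800) + 242004 = (-5832 - 211400 + 5436 + 1960000 + 1296 - 8820000 + 453600 - 100800) + 242004 = -6717700 + 242004 = -6475696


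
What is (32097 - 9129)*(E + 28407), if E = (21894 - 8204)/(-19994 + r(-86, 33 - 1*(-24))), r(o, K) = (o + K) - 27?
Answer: 1308134768688/2005 ≈ 6.5244e+8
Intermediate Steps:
r(o, K) = -27 + K + o (r(o, K) = (K + o) - 27 = -27 + K + o)
E = -1369/2005 (E = (21894 - 8204)/(-19994 + (-27 + (33 - 1*(-24)) - 86)) = 13690/(-19994 + (-27 + (33 + 24) - 86)) = 13690/(-19994 + (-27 + 57 - 86)) = 13690/(-19994 - 56) = 13690/(-20050) = 13690*(-1/20050) = -1369/2005 ≈ -0.68279)
(32097 - 9129)*(E + 28407) = (32097 - 9129)*(-1369/2005 + 28407) = 22968*(56954666/2005) = 1308134768688/2005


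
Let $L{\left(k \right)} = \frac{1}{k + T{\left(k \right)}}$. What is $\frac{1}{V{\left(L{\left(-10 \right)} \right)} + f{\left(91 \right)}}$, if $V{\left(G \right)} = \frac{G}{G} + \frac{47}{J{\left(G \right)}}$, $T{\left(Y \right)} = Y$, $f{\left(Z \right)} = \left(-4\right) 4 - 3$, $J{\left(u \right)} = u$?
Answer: $- \frac{1}{958} \approx -0.0010438$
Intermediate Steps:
$f{\left(Z \right)} = -19$ ($f{\left(Z \right)} = -16 - 3 = -19$)
$L{\left(k \right)} = \frac{1}{2 k}$ ($L{\left(k \right)} = \frac{1}{k + k} = \frac{1}{2 k}$)
$V{\left(G \right)} = 1 + \frac{47}{G}$ ($V{\left(G \right)} = \frac{G}{G} + \frac{47}{G} = 1 + \frac{47}{G}$)
$\frac{1}{V{\left(L{\left(-10 \right)} \right)} + f{\left(91 \right)}} = \frac{1}{\frac{47 + \frac{1}{2 \left(-10\right)}}{\frac{1}{2} \frac{1}{-10}} - 19} = \frac{1}{\frac{47 + \frac{1}{2} \left(- \frac{1}{10}\right)}{\frac{1}{2} \left(- \frac{1}{10}\right)} - 19} = \frac{1}{\frac{47 - \frac{1}{20}}{- \frac{1}{20}} - 19} = \frac{1}{\left(-20\right) \frac{939}{20} - 19} = \frac{1}{-939 - 19} = \frac{1}{-958} = - \frac{1}{958}$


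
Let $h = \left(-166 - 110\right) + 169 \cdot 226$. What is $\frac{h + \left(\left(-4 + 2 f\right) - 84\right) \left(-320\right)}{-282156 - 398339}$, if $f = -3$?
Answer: $- \frac{67998}{680495} \approx -0.099924$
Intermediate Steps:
$h = 37918$ ($h = \left(-166 - 110\right) + 38194 = -276 + 38194 = 37918$)
$\frac{h + \left(\left(-4 + 2 f\right) - 84\right) \left(-320\right)}{-282156 - 398339} = \frac{37918 + \left(\left(-4 + 2 \left(-3\right)\right) - 84\right) \left(-320\right)}{-282156 - 398339} = \frac{37918 + \left(\left(-4 - 6\right) - 84\right) \left(-320\right)}{-680495} = \left(37918 + \left(-10 - 84\right) \left(-320\right)\right) \left(- \frac{1}{680495}\right) = \left(37918 - -30080\right) \left(- \frac{1}{680495}\right) = \left(37918 + 30080\right) \left(- \frac{1}{680495}\right) = 67998 \left(- \frac{1}{680495}\right) = - \frac{67998}{680495}$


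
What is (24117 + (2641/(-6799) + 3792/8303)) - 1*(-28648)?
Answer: 2978698751790/56452097 ≈ 52765.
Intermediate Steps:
(24117 + (2641/(-6799) + 3792/8303)) - 1*(-28648) = (24117 + (2641*(-1/6799) + 3792*(1/8303))) + 28648 = (24117 + (-2641/6799 + 3792/8303)) + 28648 = (24117 + 3853585/56452097) + 28648 = 1361459076934/56452097 + 28648 = 2978698751790/56452097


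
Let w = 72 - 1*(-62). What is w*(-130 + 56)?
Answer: -9916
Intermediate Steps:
w = 134 (w = 72 + 62 = 134)
w*(-130 + 56) = 134*(-130 + 56) = 134*(-74) = -9916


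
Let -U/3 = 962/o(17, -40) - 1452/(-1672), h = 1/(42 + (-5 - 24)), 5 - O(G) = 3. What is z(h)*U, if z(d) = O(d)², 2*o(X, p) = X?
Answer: -442038/323 ≈ -1368.5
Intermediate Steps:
O(G) = 2 (O(G) = 5 - 1*3 = 5 - 3 = 2)
h = 1/13 (h = 1/(42 - 29) = 1/13 ≈ 0.076923)
o(X, p) = X/2
z(d) = 4 (z(d) = 2² = 4)
U = -221019/646 (U = -3*(962/(((½)*17)) - 1452/(-1672)) = -3*(962/(17/2) - 1452*(-1/1672)) = -3*(962*(2/17) + 33/38) = -3*(1924/17 + 33/38) = -3*73673/646 = -221019/646 ≈ -342.13)
z(h)*U = 4*(-221019/646) = -442038/323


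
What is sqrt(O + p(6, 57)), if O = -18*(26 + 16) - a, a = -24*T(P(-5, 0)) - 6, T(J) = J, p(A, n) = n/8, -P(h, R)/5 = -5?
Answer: 3*I*sqrt(254)/4 ≈ 11.953*I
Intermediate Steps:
P(h, R) = 25 (P(h, R) = -5*(-5) = 25)
p(A, n) = n/8 (p(A, n) = n*(1/8) = n/8)
a = -606 (a = -24*25 - 6 = -600 - 6 = -606)
O = -150 (O = -18*(26 + 16) - 1*(-606) = -18*42 + 606 = -756 + 606 = -150)
sqrt(O + p(6, 57)) = sqrt(-150 + (1/8)*57) = sqrt(-150 + 57/8) = sqrt(-1143/8) = 3*I*sqrt(254)/4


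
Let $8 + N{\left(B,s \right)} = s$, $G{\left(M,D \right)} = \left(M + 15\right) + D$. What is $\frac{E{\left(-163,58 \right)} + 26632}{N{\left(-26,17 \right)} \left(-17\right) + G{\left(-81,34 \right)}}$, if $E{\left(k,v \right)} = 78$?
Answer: $- \frac{5342}{37} \approx -144.38$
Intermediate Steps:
$G{\left(M,D \right)} = 15 + D + M$ ($G{\left(M,D \right)} = \left(15 + M\right) + D = 15 + D + M$)
$N{\left(B,s \right)} = -8 + s$
$\frac{E{\left(-163,58 \right)} + 26632}{N{\left(-26,17 \right)} \left(-17\right) + G{\left(-81,34 \right)}} = \frac{78 + 26632}{\left(-8 + 17\right) \left(-17\right) + \left(15 + 34 - 81\right)} = \frac{26710}{9 \left(-17\right) - 32} = \frac{26710}{-153 - 32} = \frac{26710}{-185} = 26710 \left(- \frac{1}{185}\right) = - \frac{5342}{37}$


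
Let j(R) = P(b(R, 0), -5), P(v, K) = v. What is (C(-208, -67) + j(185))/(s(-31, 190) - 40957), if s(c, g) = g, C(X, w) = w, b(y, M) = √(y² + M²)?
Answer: -118/40767 ≈ -0.0028945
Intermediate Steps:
b(y, M) = √(M² + y²)
j(R) = √(R²) (j(R) = √(0² + R²) = √(0 + R²) = √(R²))
(C(-208, -67) + j(185))/(s(-31, 190) - 40957) = (-67 + √(185²))/(190 - 40957) = (-67 + √34225)/(-40767) = (-67 + 185)*(-1/40767) = 118*(-1/40767) = -118/40767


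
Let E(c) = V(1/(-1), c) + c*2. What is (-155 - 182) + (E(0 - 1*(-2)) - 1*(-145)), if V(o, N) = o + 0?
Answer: -189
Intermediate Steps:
V(o, N) = o
E(c) = -1 + 2*c (E(c) = 1/(-1) + c*2 = -1 + 2*c)
(-155 - 182) + (E(0 - 1*(-2)) - 1*(-145)) = (-155 - 182) + ((-1 + 2*(0 - 1*(-2))) - 1*(-145)) = -337 + ((-1 + 2*(0 + 2)) + 145) = -337 + ((-1 + 2*2) + 145) = -337 + ((-1 + 4) + 145) = -337 + (3 + 145) = -337 + 148 = -189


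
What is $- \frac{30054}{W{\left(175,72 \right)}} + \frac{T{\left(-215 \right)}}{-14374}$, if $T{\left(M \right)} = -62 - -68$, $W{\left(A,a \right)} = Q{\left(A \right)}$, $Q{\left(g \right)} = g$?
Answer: $- \frac{215998623}{1257725} \approx -171.74$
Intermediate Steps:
$W{\left(A,a \right)} = A$
$T{\left(M \right)} = 6$ ($T{\left(M \right)} = -62 + 68 = 6$)
$- \frac{30054}{W{\left(175,72 \right)}} + \frac{T{\left(-215 \right)}}{-14374} = - \frac{30054}{175} + \frac{6}{-14374} = \left(-30054\right) \frac{1}{175} + 6 \left(- \frac{1}{14374}\right) = - \frac{30054}{175} - \frac{3}{7187} = - \frac{215998623}{1257725}$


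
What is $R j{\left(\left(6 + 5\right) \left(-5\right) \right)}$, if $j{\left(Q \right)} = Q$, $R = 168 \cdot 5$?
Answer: $-46200$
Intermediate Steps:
$R = 840$
$R j{\left(\left(6 + 5\right) \left(-5\right) \right)} = 840 \left(6 + 5\right) \left(-5\right) = 840 \cdot 11 \left(-5\right) = 840 \left(-55\right) = -46200$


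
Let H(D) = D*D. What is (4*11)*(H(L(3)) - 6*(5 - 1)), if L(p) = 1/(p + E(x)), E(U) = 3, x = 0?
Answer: -9493/9 ≈ -1054.8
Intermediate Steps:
L(p) = 1/(3 + p) (L(p) = 1/(p + 3) = 1/(3 + p))
H(D) = D**2
(4*11)*(H(L(3)) - 6*(5 - 1)) = (4*11)*((1/(3 + 3))**2 - 6*(5 - 1)) = 44*((1/6)**2 - 6*4) = 44*((1/6)**2 - 24) = 44*(1/36 - 24) = 44*(-863/36) = -9493/9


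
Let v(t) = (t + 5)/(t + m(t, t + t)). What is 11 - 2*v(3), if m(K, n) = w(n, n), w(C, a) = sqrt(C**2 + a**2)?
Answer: 247/21 - 32*sqrt(2)/21 ≈ 9.6069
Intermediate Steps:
m(K, n) = sqrt(2)*sqrt(n**2) (m(K, n) = sqrt(n**2 + n**2) = sqrt(2*n**2) = sqrt(2)*sqrt(n**2))
v(t) = (5 + t)/(t + 2*sqrt(2)*sqrt(t**2)) (v(t) = (t + 5)/(t + sqrt(2)*sqrt((t + t)**2)) = (5 + t)/(t + sqrt(2)*sqrt((2*t)**2)) = (5 + t)/(t + sqrt(2)*sqrt(4*t**2)) = (5 + t)/(t + sqrt(2)*(2*sqrt(t**2))) = (5 + t)/(t + 2*sqrt(2)*sqrt(t**2)))
11 - 2*v(3) = 11 - 2*(5 + 3)/(3 + 2*sqrt(2)*sqrt(3**2)) = 11 - 2*8/(3 + 2*sqrt(2)*sqrt(9)) = 11 - 2*8/(3 + 2*sqrt(2)*3) = 11 - 2*8/(3 + 6*sqrt(2)) = 11 - 16/(3 + 6*sqrt(2))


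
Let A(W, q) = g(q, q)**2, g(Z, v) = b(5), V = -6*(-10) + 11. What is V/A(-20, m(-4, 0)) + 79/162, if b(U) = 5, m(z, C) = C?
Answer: 13477/4050 ≈ 3.3277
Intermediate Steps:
V = 71 (V = 60 + 11 = 71)
g(Z, v) = 5
A(W, q) = 25 (A(W, q) = 5**2 = 25)
V/A(-20, m(-4, 0)) + 79/162 = 71/25 + 79/162 = 13477/4050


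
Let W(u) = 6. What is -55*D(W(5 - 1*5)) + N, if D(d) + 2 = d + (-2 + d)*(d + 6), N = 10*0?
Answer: -2860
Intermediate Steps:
N = 0
D(d) = -2 + d + (-2 + d)*(6 + d) (D(d) = -2 + (d + (-2 + d)*(d + 6)) = -2 + (d + (-2 + d)*(6 + d)) = -2 + d + (-2 + d)*(6 + d))
-55*D(W(5 - 1*5)) + N = -55*(-14 + 6² + 5*6) + 0 = -55*(-14 + 36 + 30) + 0 = -55*52 + 0 = -2860 + 0 = -2860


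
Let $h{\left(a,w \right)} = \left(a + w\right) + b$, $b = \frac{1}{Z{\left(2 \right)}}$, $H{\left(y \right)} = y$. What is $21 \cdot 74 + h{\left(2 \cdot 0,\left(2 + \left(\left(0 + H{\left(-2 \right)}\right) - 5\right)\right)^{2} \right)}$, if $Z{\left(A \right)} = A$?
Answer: $\frac{3159}{2} \approx 1579.5$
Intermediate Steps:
$b = \frac{1}{2} \approx 0.5$
$h{\left(a,w \right)} = \frac{1}{2} + a + w$ ($h{\left(a,w \right)} = \left(a + w\right) + \frac{1}{2} = \frac{1}{2} + a + w$)
$21 \cdot 74 + h{\left(2 \cdot 0,\left(2 + \left(\left(0 + H{\left(-2 \right)}\right) - 5\right)\right)^{2} \right)} = 21 \cdot 74 + \left(\frac{1}{2} + 2 \cdot 0 + \left(2 + \left(\left(0 - 2\right) - 5\right)\right)^{2}\right) = 1554 + \left(\frac{1}{2} + 0 + \left(2 - 7\right)^{2}\right) = 1554 + \left(\frac{1}{2} + 0 + \left(-5\right)^{2}\right) = 1554 + \left(\frac{1}{2} + 0 + 25\right) = 1554 + \frac{51}{2} = \frac{3159}{2}$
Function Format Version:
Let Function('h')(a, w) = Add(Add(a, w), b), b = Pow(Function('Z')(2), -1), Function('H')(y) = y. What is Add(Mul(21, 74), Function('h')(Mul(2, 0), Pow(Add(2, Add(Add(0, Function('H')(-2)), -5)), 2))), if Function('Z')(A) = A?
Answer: Rational(3159, 2) ≈ 1579.5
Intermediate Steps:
b = Rational(1, 2) (b = Pow(2, -1) = Rational(1, 2) ≈ 0.50000)
Function('h')(a, w) = Add(Rational(1, 2), a, w) (Function('h')(a, w) = Add(Add(a, w), Rational(1, 2)) = Add(Rational(1, 2), a, w))
Add(Mul(21, 74), Function('h')(Mul(2, 0), Pow(Add(2, Add(Add(0, Function('H')(-2)), -5)), 2))) = Add(Mul(21, 74), Add(Rational(1, 2), Mul(2, 0), Pow(Add(2, Add(Add(0, -2), -5)), 2))) = Add(1554, Add(Rational(1, 2), 0, Pow(Add(2, Add(-2, -5)), 2))) = Add(1554, Add(Rational(1, 2), 0, Pow(Add(2, -7), 2))) = Add(1554, Add(Rational(1, 2), 0, Pow(-5, 2))) = Add(1554, Add(Rational(1, 2), 0, 25)) = Add(1554, Rational(51, 2)) = Rational(3159, 2)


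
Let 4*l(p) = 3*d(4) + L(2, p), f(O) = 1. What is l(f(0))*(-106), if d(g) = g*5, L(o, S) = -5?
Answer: -2915/2 ≈ -1457.5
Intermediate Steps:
d(g) = 5*g
l(p) = 55/4 (l(p) = (3*(5*4) - 5)/4 = (3*20 - 5)/4 = (60 - 5)/4 = (¼)*55 = 55/4)
l(f(0))*(-106) = (55/4)*(-106) = -2915/2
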